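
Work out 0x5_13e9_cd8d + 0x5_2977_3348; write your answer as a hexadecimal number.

Add column by column in base 16, right to left:
  d+8 = 5 carry 1
  8+4+1 = d
  d+3 = 0 carry 1
  c+3+1 = 0 carry 1
  9+7+1 = 1 carry 1
  e+7+1 = 6 carry 1
  3+9+1 = d
  1+2 = 3
  5+5 = a

0xa3d6100d5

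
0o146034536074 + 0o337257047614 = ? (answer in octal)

0o505313605710

Add column by column in base 8, right to left:
  4+4 = 0 carry 1
  7+1+1 = 1 carry 1
  0+6+1 = 7
  6+7 = 5 carry 1
  3+4+1 = 0 carry 1
  5+0+1 = 6
  4+7 = 3 carry 1
  3+5+1 = 1 carry 1
  0+2+1 = 3
  6+7 = 5 carry 1
  4+3+1 = 0 carry 1
  1+3+1 = 5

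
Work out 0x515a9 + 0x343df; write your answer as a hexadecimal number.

0x85988

Add column by column in base 16, right to left:
  9+f = 8 carry 1
  a+d+1 = 8 carry 1
  5+3+1 = 9
  1+4 = 5
  5+3 = 8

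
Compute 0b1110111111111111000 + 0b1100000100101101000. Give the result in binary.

Add column by column in base 2, right to left:
  0+0 = 0
  0+0 = 0
  0+0 = 0
  1+1 = 0 carry 1
  1+0+1 = 0 carry 1
  1+1+1 = 1 carry 1
  1+1+1 = 1 carry 1
  1+0+1 = 0 carry 1
  1+1+1 = 1 carry 1
  1+0+1 = 0 carry 1
  1+0+1 = 0 carry 1
  1+1+1 = 1 carry 1
  1+0+1 = 0 carry 1
  1+0+1 = 0 carry 1
  1+0+1 = 0 carry 1
  0+0+1 = 1
  1+0 = 1
  1+1 = 0 carry 1
  1+1+1 = 1 carry 1
  final carry 1

0b11011000100101100000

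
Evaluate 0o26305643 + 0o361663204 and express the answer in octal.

Add column by column in base 8, right to left:
  3+4 = 7
  4+0 = 4
  6+2 = 0 carry 1
  5+3+1 = 1 carry 1
  0+6+1 = 7
  3+6 = 1 carry 1
  6+1+1 = 0 carry 1
  2+6+1 = 1 carry 1
  0+3+1 = 4

0o410171047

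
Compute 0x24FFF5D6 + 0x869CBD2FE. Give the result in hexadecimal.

0x88ECBC8D4

Add column by column in base 16, right to left:
  6+E = 4 carry 1
  D+F+1 = D carry 1
  5+2+1 = 8
  F+D = C carry 1
  F+B+1 = B carry 1
  F+C+1 = C carry 1
  4+9+1 = E
  2+6 = 8
  0+8 = 8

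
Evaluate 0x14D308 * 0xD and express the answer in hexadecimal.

Multiply each base-16 digit by 13, carrying:
  8×13 = 104 → write 8 carry 6
  0×13+6 = 6 → write 6
  3×13 = 39 → write 7 carry 2
  D×13+2 = 171 → write B carry 10
  4×13+10 = 62 → write E carry 3
  1×13+3 = 16 → write 0 carry 1
  remaining carry: 1

0x10EB768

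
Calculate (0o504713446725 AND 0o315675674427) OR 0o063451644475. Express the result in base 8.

0o167651644475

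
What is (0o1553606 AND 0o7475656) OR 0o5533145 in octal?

0o5573747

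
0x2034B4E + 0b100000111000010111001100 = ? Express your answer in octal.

0x2034B4E = 0o200645516 in octal.
0b100000111000010111001100 = 0o40702714 in octal.
Add column by column in base 8, right to left:
  6+4 = 2 carry 1
  1+1+1 = 3
  5+7 = 4 carry 1
  5+2+1 = 0 carry 1
  4+0+1 = 5
  6+7 = 5 carry 1
  0+0+1 = 1
  0+4 = 4
  2+0 = 2

0o241550432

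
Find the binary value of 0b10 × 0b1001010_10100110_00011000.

Multiply each base-2 digit by 2, carrying:
  0×2 = 0 → write 0
  0×2 = 0 → write 0
  0×2 = 0 → write 0
  1×2 = 2 → write 0 carry 1
  1×2+1 = 3 → write 1 carry 1
  0×2+1 = 1 → write 1
  0×2 = 0 → write 0
  0×2 = 0 → write 0
  0×2 = 0 → write 0
  1×2 = 2 → write 0 carry 1
  1×2+1 = 3 → write 1 carry 1
  0×2+1 = 1 → write 1
  0×2 = 0 → write 0
  1×2 = 2 → write 0 carry 1
  0×2+1 = 1 → write 1
  1×2 = 2 → write 0 carry 1
  0×2+1 = 1 → write 1
  1×2 = 2 → write 0 carry 1
  0×2+1 = 1 → write 1
  1×2 = 2 → write 0 carry 1
  0×2+1 = 1 → write 1
  0×2 = 0 → write 0
  1×2 = 2 → write 0 carry 1
  remaining carry: 1

0b100101010100110000110000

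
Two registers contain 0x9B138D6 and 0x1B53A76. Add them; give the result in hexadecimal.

0xB66734C

Add column by column in base 16, right to left:
  6+6 = C
  D+7 = 4 carry 1
  8+A+1 = 3 carry 1
  3+3+1 = 7
  1+5 = 6
  B+B = 6 carry 1
  9+1+1 = B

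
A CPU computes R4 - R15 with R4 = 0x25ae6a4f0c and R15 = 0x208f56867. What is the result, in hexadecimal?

0x23a574e6a5

Subtract column by column in base 16:
  c-7 → 5
  0-6 → a (borrow)
  f-8-1 → 6
  4-6 → e (borrow)
  a-5-1 → 4
  6-f → 7 (borrow)
  e-8-1 → 5
  a-0 → a
  5-2 → 3
  2-0 → 2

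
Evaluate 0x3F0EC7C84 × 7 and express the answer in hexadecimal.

Multiply each base-16 digit by 7, carrying:
  4×7 = 28 → write C carry 1
  8×7+1 = 57 → write 9 carry 3
  C×7+3 = 87 → write 7 carry 5
  7×7+5 = 54 → write 6 carry 3
  C×7+3 = 87 → write 7 carry 5
  E×7+5 = 103 → write 7 carry 6
  0×7+6 = 6 → write 6
  F×7 = 105 → write 9 carry 6
  3×7+6 = 27 → write B carry 1
  remaining carry: 1

0x1B9677679C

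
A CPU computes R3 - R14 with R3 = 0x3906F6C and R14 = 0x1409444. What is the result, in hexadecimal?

0x24FDB28

Subtract column by column in base 16:
  C-4 → 8
  6-4 → 2
  F-4 → B
  6-9 → D (borrow)
  0-0-1 → F (borrow)
  9-4-1 → 4
  3-1 → 2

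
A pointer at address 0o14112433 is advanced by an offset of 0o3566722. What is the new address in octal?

Add column by column in base 8, right to left:
  3+2 = 5
  3+2 = 5
  4+7 = 3 carry 1
  2+6+1 = 1 carry 1
  1+6+1 = 0 carry 1
  1+5+1 = 7
  4+3 = 7
  1+0 = 1

0o17701355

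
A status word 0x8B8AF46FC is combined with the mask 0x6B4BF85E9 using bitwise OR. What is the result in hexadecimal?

OR each hex digit independently (no carries):
  8|6=E, B|B=B, 8|4=C, A|B=B, F|F=F, 4|8=C, 6|5=7, F|E=F, C|9=D

0xEBCBFC7FD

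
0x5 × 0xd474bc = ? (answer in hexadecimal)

Multiply each base-16 digit by 5, carrying:
  c×5 = 60 → write c carry 3
  b×5+3 = 58 → write a carry 3
  4×5+3 = 23 → write 7 carry 1
  7×5+1 = 36 → write 4 carry 2
  4×5+2 = 22 → write 6 carry 1
  d×5+1 = 66 → write 2 carry 4
  remaining carry: 4

0x42647ac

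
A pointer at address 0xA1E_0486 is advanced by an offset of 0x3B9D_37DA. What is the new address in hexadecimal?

0x45BB3C60

Add column by column in base 16, right to left:
  6+A = 0 carry 1
  8+D+1 = 6 carry 1
  4+7+1 = C
  0+3 = 3
  E+D = B carry 1
  1+9+1 = B
  A+B = 5 carry 1
  0+3+1 = 4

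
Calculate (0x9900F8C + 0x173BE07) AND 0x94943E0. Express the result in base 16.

0x9014180

Add column by column in base 16, right to left:
  C+7 = 3 carry 1
  8+0+1 = 9
  F+E = D carry 1
  0+B+1 = C
  0+3 = 3
  9+7 = 0 carry 1
  9+1+1 = B
Sum = 0xB03CD93; now AND with 0x94943E0:
  B&9=9, 0&4=0, 3&9=1, C&4=4, D&3=1, 9&E=8, 3&0=0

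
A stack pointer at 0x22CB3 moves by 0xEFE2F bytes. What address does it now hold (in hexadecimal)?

0x112AE2

Add column by column in base 16, right to left:
  3+F = 2 carry 1
  B+2+1 = E
  C+E = A carry 1
  2+F+1 = 2 carry 1
  2+E+1 = 1 carry 1
  final carry 1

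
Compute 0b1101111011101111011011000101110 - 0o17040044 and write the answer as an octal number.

0b1101111011101111011011000101110 = 0o15735733056 in octal.
Subtract column by column in base 8:
  6-4 → 2
  5-4 → 1
  0-0 → 0
  3-0 → 3
  3-4 → 7 (borrow)
  7-0-1 → 6
  5-7 → 6 (borrow)
  3-1-1 → 1
  7-0 → 7
  5-0 → 5
  1-0 → 1

0o15716673012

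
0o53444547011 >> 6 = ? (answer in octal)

0o534445470

Shifting right by 6 bits = 2 oct digits: drop the last 2.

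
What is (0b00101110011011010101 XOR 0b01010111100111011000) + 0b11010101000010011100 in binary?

First 0b00101110011011010101 XOR 0b01010111100111011000 = 0b01111001111100001101.
Add column by column in base 2, right to left:
  1+0 = 1
  0+0 = 0
  1+1 = 0 carry 1
  1+1+1 = 1 carry 1
  0+1+1 = 0 carry 1
  0+0+1 = 1
  0+0 = 0
  0+1 = 1
  1+0 = 1
  1+0 = 1
  1+0 = 1
  1+0 = 1
  1+1 = 0 carry 1
  0+0+1 = 1
  0+1 = 1
  1+0 = 1
  1+1 = 0 carry 1
  1+0+1 = 0 carry 1
  1+1+1 = 1 carry 1
  0+1+1 = 0 carry 1
  final carry 1

0b101001110111110101001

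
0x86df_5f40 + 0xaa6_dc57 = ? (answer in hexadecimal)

0x91863b97

Add column by column in base 16, right to left:
  0+7 = 7
  4+5 = 9
  f+c = b carry 1
  5+d+1 = 3 carry 1
  f+6+1 = 6 carry 1
  d+a+1 = 8 carry 1
  6+a+1 = 1 carry 1
  8+0+1 = 9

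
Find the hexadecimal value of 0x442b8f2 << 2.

0x110ae3c8

2 bits is not a whole number of base-16 digits; in binary: 100010000101011100011110010 << 2 = 10001000010101110001111001000.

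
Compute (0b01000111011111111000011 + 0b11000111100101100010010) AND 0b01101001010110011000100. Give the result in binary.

Add column by column in base 2, right to left:
  1+0 = 1
  1+1 = 0 carry 1
  0+0+1 = 1
  0+0 = 0
  0+1 = 1
  0+0 = 0
  1+0 = 1
  1+0 = 1
  1+1 = 0 carry 1
  1+1+1 = 1 carry 1
  1+0+1 = 0 carry 1
  1+1+1 = 1 carry 1
  1+0+1 = 0 carry 1
  1+0+1 = 0 carry 1
  0+1+1 = 0 carry 1
  1+1+1 = 1 carry 1
  1+1+1 = 1 carry 1
  1+1+1 = 1 carry 1
  0+0+1 = 1
  0+0 = 0
  0+0 = 0
  1+1 = 0 carry 1
  0+1+1 = 0 carry 1
  final carry 1
Sum = 0b100001111000101011010101; now AND with 0b01101001010110011000100:
  100001111000101011010101
& 001101001010110011000100
= 000001001000100011000100

0b1001000100011000100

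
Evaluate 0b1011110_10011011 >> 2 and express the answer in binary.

0b1011110100110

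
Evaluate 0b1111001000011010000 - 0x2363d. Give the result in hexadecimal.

0x55a93

0b1111001000011010000 = 0x790d0 in hexadecimal.
Subtract column by column in base 16:
  0-d → 3 (borrow)
  d-3-1 → 9
  0-6 → a (borrow)
  9-3-1 → 5
  7-2 → 5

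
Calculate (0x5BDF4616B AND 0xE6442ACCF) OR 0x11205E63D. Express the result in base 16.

0x53645E67F

0x5BDF4616B AND 0xE6442ACCF = 0x42440204B.
Then OR with 0x11205E63D.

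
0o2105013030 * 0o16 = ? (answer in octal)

0o35706232520

Multiply each base-8 digit by 14, carrying:
  0×14 = 0 → write 0
  3×14 = 42 → write 2 carry 5
  0×14+5 = 5 → write 5
  3×14 = 42 → write 2 carry 5
  1×14+5 = 19 → write 3 carry 2
  0×14+2 = 2 → write 2
  5×14 = 70 → write 6 carry 8
  0×14+8 = 8 → write 0 carry 1
  1×14+1 = 15 → write 7 carry 1
  2×14+1 = 29 → write 5 carry 3
  remaining carry: 3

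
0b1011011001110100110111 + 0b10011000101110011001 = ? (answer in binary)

0b1101110010100011010000

Add column by column in base 2, right to left:
  1+1 = 0 carry 1
  1+0+1 = 0 carry 1
  1+0+1 = 0 carry 1
  0+1+1 = 0 carry 1
  1+1+1 = 1 carry 1
  1+0+1 = 0 carry 1
  0+0+1 = 1
  0+1 = 1
  1+1 = 0 carry 1
  0+1+1 = 0 carry 1
  1+0+1 = 0 carry 1
  1+1+1 = 1 carry 1
  1+0+1 = 0 carry 1
  0+0+1 = 1
  0+0 = 0
  1+1 = 0 carry 1
  1+1+1 = 1 carry 1
  0+0+1 = 1
  1+0 = 1
  1+1 = 0 carry 1
  0+0+1 = 1
  1+0 = 1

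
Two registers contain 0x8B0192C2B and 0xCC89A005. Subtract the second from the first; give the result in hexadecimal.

Subtract column by column in base 16:
  B-5 → 6
  2-0 → 2
  C-0 → C
  2-A → 8 (borrow)
  9-9-1 → F (borrow)
  1-8-1 → 8 (borrow)
  0-C-1 → 3 (borrow)
  B-C-1 → E (borrow)
  8-0-1 → 7

0x7E38F8C26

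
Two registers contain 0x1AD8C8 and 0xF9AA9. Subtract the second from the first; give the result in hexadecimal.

0xB3E1F

Subtract column by column in base 16:
  8-9 → F (borrow)
  C-A-1 → 1
  8-A → E (borrow)
  D-9-1 → 3
  A-F → B (borrow)
  1-0-1 → 0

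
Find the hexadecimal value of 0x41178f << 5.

5 bits is not a whole number of base-16 digits; in binary: 10000010001011110001111 << 5 = 1000001000101111000111100000.

0x822f1e0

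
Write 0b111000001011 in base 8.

Group the bits in threes: 111 000 001 011 → 7013.

0o7013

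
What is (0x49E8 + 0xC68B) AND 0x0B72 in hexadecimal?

Add column by column in base 16, right to left:
  8+B = 3 carry 1
  E+8+1 = 7 carry 1
  9+6+1 = 0 carry 1
  4+C+1 = 1 carry 1
  final carry 1
Sum = 0x11073; now AND with 0x0B72:
  1&0=0, 1&0=0, 0&B=0, 7&7=7, 3&2=2

0x72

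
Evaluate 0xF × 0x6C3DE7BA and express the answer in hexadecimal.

Multiply each base-16 digit by 15, carrying:
  A×15 = 150 → write 6 carry 9
  B×15+9 = 174 → write E carry 10
  7×15+10 = 115 → write 3 carry 7
  E×15+7 = 217 → write 9 carry 13
  D×15+13 = 208 → write 0 carry 13
  3×15+13 = 58 → write A carry 3
  C×15+3 = 183 → write 7 carry 11
  6×15+11 = 101 → write 5 carry 6
  remaining carry: 6

0x657A093E6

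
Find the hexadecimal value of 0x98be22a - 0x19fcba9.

0x7ec1681

Subtract column by column in base 16:
  a-9 → 1
  2-a → 8 (borrow)
  2-b-1 → 6 (borrow)
  e-c-1 → 1
  b-f → c (borrow)
  8-9-1 → e (borrow)
  9-1-1 → 7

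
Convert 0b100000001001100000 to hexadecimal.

0x20260

Group the bits into nibbles: 0010 0000 0010 0110 0000 → 20260.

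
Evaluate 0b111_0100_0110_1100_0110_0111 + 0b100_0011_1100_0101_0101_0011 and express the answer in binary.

0b101110000011000110111010

Add column by column in base 2, right to left:
  1+1 = 0 carry 1
  1+1+1 = 1 carry 1
  1+0+1 = 0 carry 1
  0+0+1 = 1
  0+1 = 1
  1+0 = 1
  1+1 = 0 carry 1
  0+0+1 = 1
  0+1 = 1
  0+0 = 0
  1+1 = 0 carry 1
  1+0+1 = 0 carry 1
  0+0+1 = 1
  1+0 = 1
  1+1 = 0 carry 1
  0+1+1 = 0 carry 1
  0+1+1 = 0 carry 1
  0+1+1 = 0 carry 1
  1+0+1 = 0 carry 1
  0+0+1 = 1
  1+0 = 1
  1+0 = 1
  1+1 = 0 carry 1
  final carry 1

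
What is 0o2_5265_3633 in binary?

0b10101010110101011110011011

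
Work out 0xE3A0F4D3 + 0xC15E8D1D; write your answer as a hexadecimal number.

0x1A4FF81F0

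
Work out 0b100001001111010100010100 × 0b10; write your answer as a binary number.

Multiply each base-2 digit by 2, carrying:
  0×2 = 0 → write 0
  0×2 = 0 → write 0
  1×2 = 2 → write 0 carry 1
  0×2+1 = 1 → write 1
  1×2 = 2 → write 0 carry 1
  0×2+1 = 1 → write 1
  0×2 = 0 → write 0
  0×2 = 0 → write 0
  1×2 = 2 → write 0 carry 1
  0×2+1 = 1 → write 1
  1×2 = 2 → write 0 carry 1
  0×2+1 = 1 → write 1
  1×2 = 2 → write 0 carry 1
  1×2+1 = 3 → write 1 carry 1
  1×2+1 = 3 → write 1 carry 1
  1×2+1 = 3 → write 1 carry 1
  0×2+1 = 1 → write 1
  0×2 = 0 → write 0
  1×2 = 2 → write 0 carry 1
  0×2+1 = 1 → write 1
  0×2 = 0 → write 0
  0×2 = 0 → write 0
  0×2 = 0 → write 0
  1×2 = 2 → write 0 carry 1
  remaining carry: 1

0b1000010011110101000101000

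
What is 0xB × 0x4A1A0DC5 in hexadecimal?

0x32F1E9777

Multiply each base-16 digit by 11, carrying:
  5×11 = 55 → write 7 carry 3
  C×11+3 = 135 → write 7 carry 8
  D×11+8 = 151 → write 7 carry 9
  0×11+9 = 9 → write 9
  A×11 = 110 → write E carry 6
  1×11+6 = 17 → write 1 carry 1
  A×11+1 = 111 → write F carry 6
  4×11+6 = 50 → write 2 carry 3
  remaining carry: 3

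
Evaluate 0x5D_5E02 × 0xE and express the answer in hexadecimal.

Multiply each base-16 digit by 14, carrying:
  2×14 = 28 → write C carry 1
  0×14+1 = 1 → write 1
  E×14 = 196 → write 4 carry 12
  5×14+12 = 82 → write 2 carry 5
  D×14+5 = 187 → write B carry 11
  5×14+11 = 81 → write 1 carry 5
  remaining carry: 5

0x51B241C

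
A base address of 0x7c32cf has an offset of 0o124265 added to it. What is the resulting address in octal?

0o37155604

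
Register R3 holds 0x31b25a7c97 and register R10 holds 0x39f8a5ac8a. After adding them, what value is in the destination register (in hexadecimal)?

0x6bab002921

Add column by column in base 16, right to left:
  7+a = 1 carry 1
  9+8+1 = 2 carry 1
  c+c+1 = 9 carry 1
  7+a+1 = 2 carry 1
  a+5+1 = 0 carry 1
  5+a+1 = 0 carry 1
  2+8+1 = b
  b+f = a carry 1
  1+9+1 = b
  3+3 = 6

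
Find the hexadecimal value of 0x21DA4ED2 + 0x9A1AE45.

Add column by column in base 16, right to left:
  2+5 = 7
  D+4 = 1 carry 1
  E+E+1 = D carry 1
  4+A+1 = F
  A+1 = B
  D+A = 7 carry 1
  1+9+1 = B
  2+0 = 2

0x2B7BFD17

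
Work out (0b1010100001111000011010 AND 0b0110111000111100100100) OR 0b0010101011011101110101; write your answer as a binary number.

0b10101011111101110101

0b1010100001111000011010 AND 0b0110111000111100100100 = 0b0010100000111000000000.
Then OR with 0b0010101011011101110101.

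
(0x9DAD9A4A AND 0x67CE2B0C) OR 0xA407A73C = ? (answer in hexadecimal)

0x9DAD9A4A AND 0x67CE2B0C = 0x058C0A08.
Then OR with 0xA407A73C.

0xA58FAF3C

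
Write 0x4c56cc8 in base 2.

0b100110001010110110011001000

Expand each hex digit to 4 bits: 4=0100 c=1100 5=0101 6=0110 c=1100 c=1100 8=1000.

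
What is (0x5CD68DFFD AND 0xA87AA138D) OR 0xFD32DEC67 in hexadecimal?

0xFD72DFFEF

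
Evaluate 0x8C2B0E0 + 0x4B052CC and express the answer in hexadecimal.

Add column by column in base 16, right to left:
  0+C = C
  E+C = A carry 1
  0+2+1 = 3
  B+5 = 0 carry 1
  2+0+1 = 3
  C+B = 7 carry 1
  8+4+1 = D

0xD7303AC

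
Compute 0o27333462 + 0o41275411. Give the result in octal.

Add column by column in base 8, right to left:
  2+1 = 3
  6+1 = 7
  4+4 = 0 carry 1
  3+5+1 = 1 carry 1
  3+7+1 = 3 carry 1
  3+2+1 = 6
  7+1 = 0 carry 1
  2+4+1 = 7

0o70631073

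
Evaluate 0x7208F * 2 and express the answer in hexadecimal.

0xE411E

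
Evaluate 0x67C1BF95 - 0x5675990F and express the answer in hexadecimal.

Subtract column by column in base 16:
  5-F → 6 (borrow)
  9-0-1 → 8
  F-9 → 6
  B-9 → 2
  1-5 → C (borrow)
  C-7-1 → 4
  7-6 → 1
  6-5 → 1

0x114C2686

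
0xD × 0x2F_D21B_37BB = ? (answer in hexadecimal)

Multiply each base-16 digit by 13, carrying:
  B×13 = 143 → write F carry 8
  B×13+8 = 151 → write 7 carry 9
  7×13+9 = 100 → write 4 carry 6
  3×13+6 = 45 → write D carry 2
  B×13+2 = 145 → write 1 carry 9
  1×13+9 = 22 → write 6 carry 1
  2×13+1 = 27 → write B carry 1
  D×13+1 = 170 → write A carry 10
  F×13+10 = 205 → write D carry 12
  2×13+12 = 38 → write 6 carry 2
  remaining carry: 2

0x26DAB61D47F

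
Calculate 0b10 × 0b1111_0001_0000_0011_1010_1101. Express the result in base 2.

0b1111000100000011101011010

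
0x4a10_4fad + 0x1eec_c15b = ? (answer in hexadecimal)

0x68fd1108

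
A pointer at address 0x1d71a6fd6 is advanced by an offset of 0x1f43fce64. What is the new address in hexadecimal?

Add column by column in base 16, right to left:
  6+4 = a
  d+6 = 3 carry 1
  f+e+1 = e carry 1
  6+c+1 = 3 carry 1
  a+f+1 = a carry 1
  1+3+1 = 5
  7+4 = b
  d+f = c carry 1
  1+1+1 = 3

0x3cb5a3e3a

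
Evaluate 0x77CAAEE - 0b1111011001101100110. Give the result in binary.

0b111011101001111011110001000

0x77CAAEE = 0b111011111001010101011101110 in binary.
Subtract column by column in base 2:
  0-0 → 0
  1-1 → 0
  1-1 → 0
  1-0 → 1
  0-0 → 0
  1-1 → 0
  1-1 → 0
  1-0 → 1
  0-1 → 1 (borrow)
  1-1-1 → 1 (borrow)
  0-0-1 → 1 (borrow)
  1-0-1 → 0
  0-1 → 1 (borrow)
  1-1-1 → 1 (borrow)
  0-0-1 → 1 (borrow)
  1-1-1 → 1 (borrow)
  0-1-1 → 0 (borrow)
  0-1-1 → 0 (borrow)
  1-1-1 → 1 (borrow)
  1-0-1 → 0
  1-0 → 1
  1-0 → 1
  1-0 → 1
  0-0 → 0
  1-0 → 1
  1-0 → 1
  1-0 → 1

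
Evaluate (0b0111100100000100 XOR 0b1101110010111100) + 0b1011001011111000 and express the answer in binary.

0b10101100010110000

First 0b0111100100000100 XOR 0b1101110010111100 = 0b1010010110111000.
Add column by column in base 2, right to left:
  0+0 = 0
  0+0 = 0
  0+0 = 0
  1+1 = 0 carry 1
  1+1+1 = 1 carry 1
  1+1+1 = 1 carry 1
  0+1+1 = 0 carry 1
  1+1+1 = 1 carry 1
  1+0+1 = 0 carry 1
  0+1+1 = 0 carry 1
  1+0+1 = 0 carry 1
  0+0+1 = 1
  0+1 = 1
  1+1 = 0 carry 1
  0+0+1 = 1
  1+1 = 0 carry 1
  final carry 1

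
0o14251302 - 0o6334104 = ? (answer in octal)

Subtract column by column in base 8:
  2-4 → 6 (borrow)
  0-0-1 → 7 (borrow)
  3-1-1 → 1
  1-4 → 5 (borrow)
  5-3-1 → 1
  2-3 → 7 (borrow)
  4-6-1 → 5 (borrow)
  1-0-1 → 0

0o5715176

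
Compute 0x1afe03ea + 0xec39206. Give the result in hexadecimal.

0x29c195f0

Add column by column in base 16, right to left:
  a+6 = 0 carry 1
  e+0+1 = f
  3+2 = 5
  0+9 = 9
  e+3 = 1 carry 1
  f+c+1 = c carry 1
  a+e+1 = 9 carry 1
  1+0+1 = 2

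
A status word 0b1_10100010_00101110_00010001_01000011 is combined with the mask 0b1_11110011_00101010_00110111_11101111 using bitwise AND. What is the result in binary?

AND bit by bit (1 only where both bits are 1):
  110100010001011100001000101000011
& 111110011001010100011011111101111
= 110100010001010100001000101000011

0b110100010001010100001000101000011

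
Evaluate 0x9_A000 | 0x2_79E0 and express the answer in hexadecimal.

0xBF9E0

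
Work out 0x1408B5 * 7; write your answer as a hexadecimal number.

0x8C3CF3

Multiply each base-16 digit by 7, carrying:
  5×7 = 35 → write 3 carry 2
  B×7+2 = 79 → write F carry 4
  8×7+4 = 60 → write C carry 3
  0×7+3 = 3 → write 3
  4×7 = 28 → write C carry 1
  1×7+1 = 8 → write 8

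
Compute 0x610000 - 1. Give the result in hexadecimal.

The trailing 4 digits are 0, so subtracting 1 borrows through: they become F and the next digit up decrements.

0x60FFFF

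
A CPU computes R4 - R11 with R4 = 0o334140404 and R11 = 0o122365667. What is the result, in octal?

0o211552515

Subtract column by column in base 8:
  4-7 → 5 (borrow)
  0-6-1 → 1 (borrow)
  4-6-1 → 5 (borrow)
  0-5-1 → 2 (borrow)
  4-6-1 → 5 (borrow)
  1-3-1 → 5 (borrow)
  4-2-1 → 1
  3-2 → 1
  3-1 → 2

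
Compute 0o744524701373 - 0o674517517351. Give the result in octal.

0o50005162022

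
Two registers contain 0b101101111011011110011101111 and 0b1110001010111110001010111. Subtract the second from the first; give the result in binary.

0b11111110000100000010011000

Subtract column by column in base 2:
  1-1 → 0
  1-1 → 0
  1-1 → 0
  1-0 → 1
  0-1 → 1 (borrow)
  1-0-1 → 0
  1-1 → 0
  1-0 → 1
  0-0 → 0
  0-0 → 0
  1-1 → 0
  1-1 → 0
  1-1 → 0
  1-1 → 0
  0-1 → 1 (borrow)
  1-0-1 → 0
  1-1 → 0
  0-0 → 0
  1-1 → 0
  1-0 → 1
  1-0 → 1
  1-0 → 1
  0-1 → 1 (borrow)
  1-1-1 → 1 (borrow)
  1-1-1 → 1 (borrow)
  0-0-1 → 1 (borrow)
  1-0-1 → 0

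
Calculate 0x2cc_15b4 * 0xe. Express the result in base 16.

0x27292fd8

Multiply each base-16 digit by 14, carrying:
  4×14 = 56 → write 8 carry 3
  b×14+3 = 157 → write d carry 9
  5×14+9 = 79 → write f carry 4
  1×14+4 = 18 → write 2 carry 1
  c×14+1 = 169 → write 9 carry 10
  c×14+10 = 178 → write 2 carry 11
  2×14+11 = 39 → write 7 carry 2
  remaining carry: 2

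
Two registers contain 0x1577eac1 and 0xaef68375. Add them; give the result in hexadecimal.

Add column by column in base 16, right to left:
  1+5 = 6
  c+7 = 3 carry 1
  a+3+1 = e
  e+8 = 6 carry 1
  7+6+1 = e
  7+f = 6 carry 1
  5+e+1 = 4 carry 1
  1+a+1 = c

0xc46e6e36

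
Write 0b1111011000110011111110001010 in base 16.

Group the bits into nibbles: 1111 0110 0011 0011 1111 1000 1010 → f633f8a.

0xf633f8a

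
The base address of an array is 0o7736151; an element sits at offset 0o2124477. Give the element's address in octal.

Add column by column in base 8, right to left:
  1+7 = 0 carry 1
  5+7+1 = 5 carry 1
  1+4+1 = 6
  6+4 = 2 carry 1
  3+2+1 = 6
  7+1 = 0 carry 1
  7+2+1 = 2 carry 1
  final carry 1

0o12062650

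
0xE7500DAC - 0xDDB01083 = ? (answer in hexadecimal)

Subtract column by column in base 16:
  C-3 → 9
  A-8 → 2
  D-0 → D
  0-1 → F (borrow)
  0-0-1 → F (borrow)
  5-B-1 → 9 (borrow)
  7-D-1 → 9 (borrow)
  E-D-1 → 0

0x99FFD29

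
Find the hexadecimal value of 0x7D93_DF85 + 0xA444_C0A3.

0x121D8A028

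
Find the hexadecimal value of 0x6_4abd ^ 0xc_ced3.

XOR each hex digit independently (no carries):
  6^c=a, 4^c=8, a^e=4, b^d=6, d^3=e

0xa846e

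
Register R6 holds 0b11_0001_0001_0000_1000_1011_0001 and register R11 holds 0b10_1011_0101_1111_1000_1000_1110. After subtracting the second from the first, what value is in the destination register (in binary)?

0b10110110001000000100011

Subtract column by column in base 2:
  1-0 → 1
  0-1 → 1 (borrow)
  0-1-1 → 0 (borrow)
  0-1-1 → 0 (borrow)
  1-0-1 → 0
  1-0 → 1
  0-0 → 0
  1-1 → 0
  0-0 → 0
  0-0 → 0
  0-0 → 0
  1-1 → 0
  0-1 → 1 (borrow)
  0-1-1 → 0 (borrow)
  0-1-1 → 0 (borrow)
  0-1-1 → 0 (borrow)
  1-1-1 → 1 (borrow)
  0-0-1 → 1 (borrow)
  0-1-1 → 0 (borrow)
  0-0-1 → 1 (borrow)
  1-1-1 → 1 (borrow)
  0-1-1 → 0 (borrow)
  0-0-1 → 1 (borrow)
  0-1-1 → 0 (borrow)
  1-0-1 → 0
  1-1 → 0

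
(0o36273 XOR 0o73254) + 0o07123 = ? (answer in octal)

First 0o36273 XOR 0o73254 = 0o45027.
Add column by column in base 8, right to left:
  7+3 = 2 carry 1
  2+2+1 = 5
  0+1 = 1
  5+7 = 4 carry 1
  4+0+1 = 5

0o54152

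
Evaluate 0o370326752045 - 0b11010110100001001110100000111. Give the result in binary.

0b11110101000100010110011011100011110

0o370326752045 = 0b11111000011010110111101010000100101 in binary.
Subtract column by column in base 2:
  1-1 → 0
  0-1 → 1 (borrow)
  1-1-1 → 1 (borrow)
  0-0-1 → 1 (borrow)
  0-0-1 → 1 (borrow)
  1-0-1 → 0
  0-0 → 0
  0-0 → 0
  0-1 → 1 (borrow)
  0-0-1 → 1 (borrow)
  1-1-1 → 1 (borrow)
  0-1-1 → 0 (borrow)
  1-1-1 → 1 (borrow)
  0-0-1 → 1 (borrow)
  1-0-1 → 0
  1-1 → 0
  1-0 → 1
  1-0 → 1
  0-0 → 0
  1-0 → 1
  1-1 → 0
  0-0 → 0
  1-1 → 0
  0-1 → 1 (borrow)
  1-0-1 → 0
  1-1 → 0
  0-0 → 0
  0-1 → 1 (borrow)
  0-1-1 → 0 (borrow)
  0-0-1 → 1 (borrow)
  1-0-1 → 0
  1-0 → 1
  1-0 → 1
  1-0 → 1
  1-0 → 1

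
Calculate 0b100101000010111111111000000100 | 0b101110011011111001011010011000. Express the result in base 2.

OR bit by bit (1 where either bit is 1):
  100101000010111111111000000100
| 101110011011111001011010011000
= 101111011011111111111010011100

0b101111011011111111111010011100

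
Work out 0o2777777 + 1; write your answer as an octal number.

0o3000000

The trailing 6 digits are 7 (max in base 8), so adding 1 cascades: they roll to 0 and the next digit up increments.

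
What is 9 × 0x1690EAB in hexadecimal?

0xCB18403

Multiply each base-16 digit by 9, carrying:
  B×9 = 99 → write 3 carry 6
  A×9+6 = 96 → write 0 carry 6
  E×9+6 = 132 → write 4 carry 8
  0×9+8 = 8 → write 8
  9×9 = 81 → write 1 carry 5
  6×9+5 = 59 → write B carry 3
  1×9+3 = 12 → write C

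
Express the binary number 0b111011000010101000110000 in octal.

Group the bits in threes: 111 011 000 010 101 000 110 000 → 73025060.

0o73025060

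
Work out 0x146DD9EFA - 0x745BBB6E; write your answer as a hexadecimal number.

0xD281E38C

Subtract column by column in base 16:
  A-E → C (borrow)
  F-6-1 → 8
  E-B → 3
  9-B → E (borrow)
  D-B-1 → 1
  D-5 → 8
  6-4 → 2
  4-7 → D (borrow)
  1-0-1 → 0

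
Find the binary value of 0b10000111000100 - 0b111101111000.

Subtract column by column in base 2:
  0-0 → 0
  0-0 → 0
  1-0 → 1
  0-1 → 1 (borrow)
  0-1-1 → 0 (borrow)
  0-1-1 → 0 (borrow)
  1-1-1 → 1 (borrow)
  1-0-1 → 0
  1-1 → 0
  0-1 → 1 (borrow)
  0-1-1 → 0 (borrow)
  0-1-1 → 0 (borrow)
  0-0-1 → 1 (borrow)
  1-0-1 → 0

0b1001001001100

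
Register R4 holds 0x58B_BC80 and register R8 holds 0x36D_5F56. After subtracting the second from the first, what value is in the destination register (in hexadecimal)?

0x21E5D2A

Subtract column by column in base 16:
  0-6 → A (borrow)
  8-5-1 → 2
  C-F → D (borrow)
  B-5-1 → 5
  B-D → E (borrow)
  8-6-1 → 1
  5-3 → 2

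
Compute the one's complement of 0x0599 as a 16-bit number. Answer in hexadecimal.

Each hex digit d becomes f−d:
  0→f, 5→a, 9→6, 9→6

0xfa66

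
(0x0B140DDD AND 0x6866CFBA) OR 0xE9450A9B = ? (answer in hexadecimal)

0xE9450F9B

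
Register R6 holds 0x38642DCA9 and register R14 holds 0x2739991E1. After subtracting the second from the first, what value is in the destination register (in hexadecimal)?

Subtract column by column in base 16:
  9-1 → 8
  A-E → C (borrow)
  C-1-1 → A
  D-9 → 4
  2-9 → 9 (borrow)
  4-9-1 → A (borrow)
  6-3-1 → 2
  8-7 → 1
  3-2 → 1

0x112A94AC8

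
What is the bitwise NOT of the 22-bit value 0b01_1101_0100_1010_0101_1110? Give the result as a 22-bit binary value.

Invert each bit: 0111010100101001011110 → 1000101011010110100001.

0b1000101011010110100001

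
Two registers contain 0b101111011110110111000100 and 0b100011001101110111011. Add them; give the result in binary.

Add column by column in base 2, right to left:
  0+1 = 1
  0+1 = 1
  1+0 = 1
  0+1 = 1
  0+1 = 1
  0+1 = 1
  1+0 = 1
  1+1 = 0 carry 1
  1+1+1 = 1 carry 1
  0+1+1 = 0 carry 1
  1+0+1 = 0 carry 1
  1+1+1 = 1 carry 1
  0+1+1 = 0 carry 1
  1+0+1 = 0 carry 1
  1+0+1 = 0 carry 1
  1+1+1 = 1 carry 1
  1+1+1 = 1 carry 1
  0+0+1 = 1
  1+0 = 1
  1+0 = 1
  1+1 = 0 carry 1
  1+0+1 = 0 carry 1
  0+0+1 = 1
  1+0 = 1

0b110011111000100101111111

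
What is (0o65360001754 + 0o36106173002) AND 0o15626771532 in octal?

0o1426170512

Add column by column in base 8, right to left:
  4+2 = 6
  5+0 = 5
  7+0 = 7
  1+3 = 4
  0+7 = 7
  0+1 = 1
  0+6 = 6
  6+0 = 6
  3+1 = 4
  5+6 = 3 carry 1
  6+3+1 = 2 carry 1
  final carry 1
Sum = 0o123466174756; now AND with 0o15626771532:
  1&0=0, 2&1=0, 3&5=1, 4&6=4, 6&2=2, 6&6=6, 1&7=1, 7&7=7, 4&1=0, 7&5=5, 5&3=1, 6&2=2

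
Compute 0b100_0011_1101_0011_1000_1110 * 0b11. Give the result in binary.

Multiply each base-2 digit by 3, carrying:
  0×3 = 0 → write 0
  1×3 = 3 → write 1 carry 1
  1×3+1 = 4 → write 0 carry 2
  1×3+2 = 5 → write 1 carry 2
  0×3+2 = 2 → write 0 carry 1
  0×3+1 = 1 → write 1
  0×3 = 0 → write 0
  1×3 = 3 → write 1 carry 1
  1×3+1 = 4 → write 0 carry 2
  1×3+2 = 5 → write 1 carry 2
  0×3+2 = 2 → write 0 carry 1
  0×3+1 = 1 → write 1
  1×3 = 3 → write 1 carry 1
  0×3+1 = 1 → write 1
  1×3 = 3 → write 1 carry 1
  1×3+1 = 4 → write 0 carry 2
  1×3+2 = 5 → write 1 carry 2
  1×3+2 = 5 → write 1 carry 2
  0×3+2 = 2 → write 0 carry 1
  0×3+1 = 1 → write 1
  0×3 = 0 → write 0
  0×3 = 0 → write 0
  1×3 = 3 → write 1 carry 1
  remaining carry: 1

0b110010110111101010101010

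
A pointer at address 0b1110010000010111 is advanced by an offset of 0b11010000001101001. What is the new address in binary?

0b101000010010000000

Add column by column in base 2, right to left:
  1+1 = 0 carry 1
  1+0+1 = 0 carry 1
  1+0+1 = 0 carry 1
  0+1+1 = 0 carry 1
  1+0+1 = 0 carry 1
  0+1+1 = 0 carry 1
  0+1+1 = 0 carry 1
  0+0+1 = 1
  0+0 = 0
  0+0 = 0
  1+0 = 1
  0+0 = 0
  0+0 = 0
  1+1 = 0 carry 1
  1+0+1 = 0 carry 1
  1+1+1 = 1 carry 1
  0+1+1 = 0 carry 1
  final carry 1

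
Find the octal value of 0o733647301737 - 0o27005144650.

0o704642135067

Subtract column by column in base 8:
  7-0 → 7
  3-5 → 6 (borrow)
  7-6-1 → 0
  1-4 → 5 (borrow)
  0-4-1 → 3 (borrow)
  3-1-1 → 1
  7-5 → 2
  4-0 → 4
  6-0 → 6
  3-7 → 4 (borrow)
  3-2-1 → 0
  7-0 → 7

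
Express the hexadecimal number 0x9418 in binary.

0b1001010000011000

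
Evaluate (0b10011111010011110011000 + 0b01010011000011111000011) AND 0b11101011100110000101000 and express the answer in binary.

0b11100010000110000001000

Add column by column in base 2, right to left:
  0+1 = 1
  0+1 = 1
  0+0 = 0
  1+0 = 1
  1+0 = 1
  0+0 = 0
  0+1 = 1
  1+1 = 0 carry 1
  1+1+1 = 1 carry 1
  1+1+1 = 1 carry 1
  1+1+1 = 1 carry 1
  0+0+1 = 1
  0+0 = 0
  1+0 = 1
  0+0 = 0
  1+1 = 0 carry 1
  1+1+1 = 1 carry 1
  1+0+1 = 0 carry 1
  1+0+1 = 0 carry 1
  1+1+1 = 1 carry 1
  0+0+1 = 1
  0+1 = 1
  1+0 = 1
Sum = 0b11110010010111101011011; now AND with 0b11101011100110000101000:
  11110010010111101011011
& 11101011100110000101000
= 11100010000110000001000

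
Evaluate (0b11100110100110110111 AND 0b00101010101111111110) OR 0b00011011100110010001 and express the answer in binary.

0b111011100110110111

0b11100110100110110111 AND 0b00101010101111111110 = 0b00100010100110110110.
Then OR with 0b00011011100110010001.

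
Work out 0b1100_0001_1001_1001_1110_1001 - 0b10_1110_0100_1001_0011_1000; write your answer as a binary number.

0b100100110101000010110001

Subtract column by column in base 2:
  1-0 → 1
  0-0 → 0
  0-0 → 0
  1-1 → 0
  0-1 → 1 (borrow)
  1-1-1 → 1 (borrow)
  1-0-1 → 0
  1-0 → 1
  1-1 → 0
  0-0 → 0
  0-0 → 0
  1-1 → 0
  1-0 → 1
  0-0 → 0
  0-1 → 1 (borrow)
  1-0-1 → 0
  1-0 → 1
  0-1 → 1 (borrow)
  0-1-1 → 0 (borrow)
  0-1-1 → 0 (borrow)
  0-0-1 → 1 (borrow)
  0-1-1 → 0 (borrow)
  1-0-1 → 0
  1-0 → 1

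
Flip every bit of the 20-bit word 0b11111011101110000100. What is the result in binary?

0b00000100010001111011

Invert each bit: 11111011101110000100 → 00000100010001111011.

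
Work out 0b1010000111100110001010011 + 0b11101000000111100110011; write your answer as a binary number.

0b1101101111101101110000110

Add column by column in base 2, right to left:
  1+1 = 0 carry 1
  1+1+1 = 1 carry 1
  0+0+1 = 1
  0+0 = 0
  1+1 = 0 carry 1
  0+1+1 = 0 carry 1
  1+0+1 = 0 carry 1
  0+0+1 = 1
  0+1 = 1
  0+1 = 1
  1+1 = 0 carry 1
  1+1+1 = 1 carry 1
  0+0+1 = 1
  0+0 = 0
  1+0 = 1
  1+0 = 1
  1+0 = 1
  1+0 = 1
  0+1 = 1
  0+0 = 0
  0+1 = 1
  0+1 = 1
  1+1 = 0 carry 1
  0+0+1 = 1
  1+0 = 1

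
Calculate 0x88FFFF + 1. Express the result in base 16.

0x890000

The trailing 4 digits are F (max in base 16), so adding 1 cascades: they roll to 0 and the next digit up increments.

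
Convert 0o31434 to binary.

0b11001100011100

Each octal digit is 3 bits: 3=011 1=001 4=100 3=011 4=100.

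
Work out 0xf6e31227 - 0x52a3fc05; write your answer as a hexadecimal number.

Subtract column by column in base 16:
  7-5 → 2
  2-0 → 2
  2-c → 6 (borrow)
  1-f-1 → 1 (borrow)
  3-3-1 → f (borrow)
  e-a-1 → 3
  6-2 → 4
  f-5 → a

0xa43f1622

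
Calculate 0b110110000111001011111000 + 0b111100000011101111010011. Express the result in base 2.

Add column by column in base 2, right to left:
  0+1 = 1
  0+1 = 1
  0+0 = 0
  1+0 = 1
  1+1 = 0 carry 1
  1+0+1 = 0 carry 1
  1+1+1 = 1 carry 1
  1+1+1 = 1 carry 1
  0+1+1 = 0 carry 1
  1+1+1 = 1 carry 1
  0+0+1 = 1
  0+1 = 1
  1+1 = 0 carry 1
  1+1+1 = 1 carry 1
  1+0+1 = 0 carry 1
  0+0+1 = 1
  0+0 = 0
  0+0 = 0
  0+0 = 0
  1+0 = 1
  1+1 = 0 carry 1
  0+1+1 = 0 carry 1
  1+1+1 = 1 carry 1
  1+1+1 = 1 carry 1
  final carry 1

0b1110010001010111011001011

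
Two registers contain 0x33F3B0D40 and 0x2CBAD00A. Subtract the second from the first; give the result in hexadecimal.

0x312803D36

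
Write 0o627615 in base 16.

0x32f8d

Each octal digit is 3 bits: 6=110 2=010 7=111 6=110 1=001 5=101.
Group the bits into nibbles: 0011 0010 1111 1000 1101 → 32f8d.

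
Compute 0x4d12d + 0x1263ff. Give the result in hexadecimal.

0x17352c

Add column by column in base 16, right to left:
  d+f = c carry 1
  2+f+1 = 2 carry 1
  1+3+1 = 5
  d+6 = 3 carry 1
  4+2+1 = 7
  0+1 = 1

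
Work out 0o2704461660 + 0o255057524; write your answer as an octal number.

0o3161541404

Add column by column in base 8, right to left:
  0+4 = 4
  6+2 = 0 carry 1
  6+5+1 = 4 carry 1
  1+7+1 = 1 carry 1
  6+5+1 = 4 carry 1
  4+0+1 = 5
  4+5 = 1 carry 1
  0+5+1 = 6
  7+2 = 1 carry 1
  2+0+1 = 3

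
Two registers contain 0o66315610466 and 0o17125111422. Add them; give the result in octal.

Add column by column in base 8, right to left:
  6+2 = 0 carry 1
  6+2+1 = 1 carry 1
  4+4+1 = 1 carry 1
  0+1+1 = 2
  1+1 = 2
  6+1 = 7
  5+5 = 2 carry 1
  1+2+1 = 4
  3+1 = 4
  6+7 = 5 carry 1
  6+1+1 = 0 carry 1
  final carry 1

0o105442722110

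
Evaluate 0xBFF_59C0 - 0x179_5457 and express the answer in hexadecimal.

Subtract column by column in base 16:
  0-7 → 9 (borrow)
  C-5-1 → 6
  9-4 → 5
  5-5 → 0
  F-9 → 6
  F-7 → 8
  B-1 → A

0xA860569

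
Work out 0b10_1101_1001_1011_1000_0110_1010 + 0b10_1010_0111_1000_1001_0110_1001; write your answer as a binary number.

Add column by column in base 2, right to left:
  0+1 = 1
  1+0 = 1
  0+0 = 0
  1+1 = 0 carry 1
  0+0+1 = 1
  1+1 = 0 carry 1
  1+1+1 = 1 carry 1
  0+0+1 = 1
  0+1 = 1
  0+0 = 0
  0+0 = 0
  1+1 = 0 carry 1
  1+0+1 = 0 carry 1
  1+0+1 = 0 carry 1
  0+0+1 = 1
  1+1 = 0 carry 1
  1+1+1 = 1 carry 1
  0+1+1 = 0 carry 1
  0+1+1 = 0 carry 1
  1+0+1 = 0 carry 1
  1+0+1 = 0 carry 1
  0+1+1 = 0 carry 1
  1+0+1 = 0 carry 1
  1+1+1 = 1 carry 1
  0+0+1 = 1
  1+1 = 0 carry 1
  final carry 1

0b101100000010100000111010011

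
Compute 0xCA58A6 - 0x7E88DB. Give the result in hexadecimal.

Subtract column by column in base 16:
  6-B → B (borrow)
  A-D-1 → C (borrow)
  8-8-1 → F (borrow)
  5-8-1 → C (borrow)
  A-E-1 → B (borrow)
  C-7-1 → 4

0x4BCFCB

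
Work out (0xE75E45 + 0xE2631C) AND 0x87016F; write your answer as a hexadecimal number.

0x810161

Add column by column in base 16, right to left:
  5+C = 1 carry 1
  4+1+1 = 6
  E+3 = 1 carry 1
  5+6+1 = C
  7+2 = 9
  E+E = C carry 1
  final carry 1
Sum = 0x1C9C161; now AND with 0x87016F:
  1&0=0, C&8=8, 9&7=1, C&0=0, 1&1=1, 6&6=6, 1&F=1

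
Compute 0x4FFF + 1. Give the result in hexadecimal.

The trailing 3 digits are F (max in base 16), so adding 1 cascades: they roll to 0 and the next digit up increments.

0x5000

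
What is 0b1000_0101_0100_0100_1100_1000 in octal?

Group the bits in threes: 100 001 010 100 010 011 001 000 → 41242310.

0o41242310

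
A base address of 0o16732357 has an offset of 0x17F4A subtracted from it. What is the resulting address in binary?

0o16732357 = 0b1110111011010011101111 in binary.
0x17F4A = 0b10111111101001010 in binary.
Subtract column by column in base 2:
  1-0 → 1
  1-1 → 0
  1-0 → 1
  1-1 → 0
  0-0 → 0
  1-0 → 1
  1-1 → 0
  1-0 → 1
  0-1 → 1 (borrow)
  0-1-1 → 0 (borrow)
  1-1-1 → 1 (borrow)
  0-1-1 → 0 (borrow)
  1-1-1 → 1 (borrow)
  1-1-1 → 1 (borrow)
  0-1-1 → 0 (borrow)
  1-0-1 → 0
  1-1 → 0
  1-0 → 1
  0-0 → 0
  1-0 → 1
  1-0 → 1
  1-0 → 1

0b1110100011010110100101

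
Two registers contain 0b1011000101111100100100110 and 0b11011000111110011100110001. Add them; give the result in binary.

Add column by column in base 2, right to left:
  0+1 = 1
  1+0 = 1
  1+0 = 1
  0+0 = 0
  0+1 = 1
  1+1 = 0 carry 1
  0+0+1 = 1
  0+0 = 0
  1+1 = 0 carry 1
  0+1+1 = 0 carry 1
  0+1+1 = 0 carry 1
  1+0+1 = 0 carry 1
  1+0+1 = 0 carry 1
  1+1+1 = 1 carry 1
  1+1+1 = 1 carry 1
  1+1+1 = 1 carry 1
  0+1+1 = 0 carry 1
  1+1+1 = 1 carry 1
  0+0+1 = 1
  0+0 = 0
  0+0 = 0
  1+1 = 0 carry 1
  1+1+1 = 1 carry 1
  0+0+1 = 1
  1+1 = 0 carry 1
  0+1+1 = 0 carry 1
  final carry 1

0b100110001101110000001010111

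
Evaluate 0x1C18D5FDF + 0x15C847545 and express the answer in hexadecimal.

Add column by column in base 16, right to left:
  F+5 = 4 carry 1
  D+4+1 = 2 carry 1
  F+5+1 = 5 carry 1
  5+7+1 = D
  D+4 = 1 carry 1
  8+8+1 = 1 carry 1
  1+C+1 = E
  C+5 = 1 carry 1
  1+1+1 = 3

0x31E11D524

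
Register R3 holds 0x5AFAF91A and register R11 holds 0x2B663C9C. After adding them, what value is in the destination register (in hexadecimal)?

Add column by column in base 16, right to left:
  A+C = 6 carry 1
  1+9+1 = B
  9+C = 5 carry 1
  F+3+1 = 3 carry 1
  A+6+1 = 1 carry 1
  F+6+1 = 6 carry 1
  A+B+1 = 6 carry 1
  5+2+1 = 8

0x866135B6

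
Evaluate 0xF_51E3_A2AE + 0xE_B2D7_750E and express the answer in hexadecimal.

0x1E04BB17BC

Add column by column in base 16, right to left:
  E+E = C carry 1
  A+0+1 = B
  2+5 = 7
  A+7 = 1 carry 1
  3+7+1 = B
  E+D = B carry 1
  1+2+1 = 4
  5+B = 0 carry 1
  F+E+1 = E carry 1
  final carry 1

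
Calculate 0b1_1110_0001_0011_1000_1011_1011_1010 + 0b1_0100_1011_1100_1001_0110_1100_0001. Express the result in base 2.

Add column by column in base 2, right to left:
  0+1 = 1
  1+0 = 1
  0+0 = 0
  1+0 = 1
  1+0 = 1
  1+0 = 1
  0+1 = 1
  1+1 = 0 carry 1
  1+0+1 = 0 carry 1
  1+1+1 = 1 carry 1
  0+1+1 = 0 carry 1
  1+0+1 = 0 carry 1
  0+1+1 = 0 carry 1
  0+0+1 = 1
  0+0 = 0
  1+1 = 0 carry 1
  1+0+1 = 0 carry 1
  1+0+1 = 0 carry 1
  0+1+1 = 0 carry 1
  0+1+1 = 0 carry 1
  1+1+1 = 1 carry 1
  0+1+1 = 0 carry 1
  0+0+1 = 1
  0+1 = 1
  0+0 = 0
  1+0 = 1
  1+1 = 0 carry 1
  1+0+1 = 0 carry 1
  1+1+1 = 1 carry 1
  final carry 1

0b110010110100000010001001111011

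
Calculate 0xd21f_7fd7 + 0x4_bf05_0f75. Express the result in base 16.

0x591248f4c

Add column by column in base 16, right to left:
  7+5 = c
  d+7 = 4 carry 1
  f+f+1 = f carry 1
  7+0+1 = 8
  f+5 = 4 carry 1
  1+0+1 = 2
  2+f = 1 carry 1
  d+b+1 = 9 carry 1
  0+4+1 = 5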